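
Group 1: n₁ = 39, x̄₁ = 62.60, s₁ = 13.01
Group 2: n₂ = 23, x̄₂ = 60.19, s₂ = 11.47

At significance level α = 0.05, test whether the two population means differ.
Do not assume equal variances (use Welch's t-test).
Welch's two-sample t-test:
H₀: μ₁ = μ₂
H₁: μ₁ ≠ μ₂
s₁²/n₁ = 13.01²/39 = 4.3400,  s₂²/n₂ = 11.47²/23 = 5.7200
SE = √(s₁²/n₁ + s₂²/n₂) = √(4.3400 + 5.7200) = 3.1718
df (Welch-Satterthwaite) = (s₁²/n₁ + s₂²/n₂)² / [(s₁²/n₁)²/(n₁-1) + (s₂²/n₂)²/(n₂-1)] ≈ 51.04
t = (x̄₁ - x̄₂) / SE = (62.60 - 60.19) / 3.1718 = 2.41 / 3.1718 = 0.760
p-value = 0.4509

Since p-value > α = 0.05, we fail to reject H₀.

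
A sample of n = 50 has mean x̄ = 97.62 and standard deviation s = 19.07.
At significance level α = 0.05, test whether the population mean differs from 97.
One-sample t-test:
H₀: μ = 97
H₁: μ ≠ 97
df = n - 1 = 49
t = (x̄ - μ₀) / (s/√n) = (97.62 - 97) / (19.07/√50) = 0.230
p-value = 0.8191

Since p-value > α = 0.05, we fail to reject H₀.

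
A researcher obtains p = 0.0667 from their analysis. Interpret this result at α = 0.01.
Since p = 0.0667 > α = 0.01, fail to reject H₀.
There is insufficient evidence to reject the null hypothesis; the result is not statistically significant at the 0.01 level.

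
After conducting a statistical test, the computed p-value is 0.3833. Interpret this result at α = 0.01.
Since p = 0.3833 > α = 0.01, fail to reject H₀.
There is insufficient evidence to reject the null hypothesis; the result is not statistically significant at the 0.01 level.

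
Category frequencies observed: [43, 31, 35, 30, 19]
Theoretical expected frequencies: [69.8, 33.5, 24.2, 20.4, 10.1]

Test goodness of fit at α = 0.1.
Chi-square goodness of fit test:
H₀: observed counts match expected distribution
H₁: observed counts differ from expected distribution
df = k - 1 = 4
χ² = Σ(O - E)²/E
   = (43 - 69.8)²/69.8 + (31 - 33.5)²/33.5 + (35 - 24.2)²/24.2 + (30 - 20.4)²/20.4 + (19 - 10.1)²/10.1
   = 10.290 + 0.187 + 4.820 + 4.518 + 7.843
   = 27.66
p-value < 0.0001

Since p-value < α = 0.1, we reject H₀.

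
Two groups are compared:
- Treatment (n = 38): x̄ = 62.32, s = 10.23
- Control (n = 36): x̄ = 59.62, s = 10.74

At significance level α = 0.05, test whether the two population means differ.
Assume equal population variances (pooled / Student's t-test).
Student's two-sample t-test (equal variances):
H₀: μ₁ = μ₂
H₁: μ₁ ≠ μ₂
df = n₁ + n₂ - 2 = 72
Pooled variance s_p² = [(n₁-1)s₁² + (n₂-1)s₂²] / (n₁ + n₂ - 2) = [(37)(10.23²) + (35)(10.74²)] / 72 = 109.8517
SE = √(s_p²(1/n₁ + 1/n₂)) = √(109.8517 × (1/38 + 1/36)) = 2.4377
t = (x̄₁ - x̄₂) / SE = (62.32 - 59.62) / 2.4377 = 2.70 / 2.4377 = 1.108
p-value = 0.2717

Since p-value > α = 0.05, we fail to reject H₀.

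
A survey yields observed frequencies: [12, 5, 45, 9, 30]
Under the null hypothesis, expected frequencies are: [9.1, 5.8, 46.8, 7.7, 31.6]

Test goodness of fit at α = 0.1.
Chi-square goodness of fit test:
H₀: observed counts match expected distribution
H₁: observed counts differ from expected distribution
df = k - 1 = 4
χ² = Σ(O - E)²/E
   = (12 - 9.1)²/9.1 + (5 - 5.8)²/5.8 + (45 - 46.8)²/46.8 + (9 - 7.7)²/7.7 + (30 - 31.6)²/31.6
   = 0.924 + 0.110 + 0.069 + 0.219 + 0.081
   = 1.40
p-value = 0.8435

Since p-value > α = 0.1, we fail to reject H₀.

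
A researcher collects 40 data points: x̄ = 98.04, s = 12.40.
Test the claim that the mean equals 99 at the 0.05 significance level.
One-sample t-test:
H₀: μ = 99
H₁: μ ≠ 99
df = n - 1 = 39
t = (x̄ - μ₀) / (s/√n) = (98.04 - 99) / (12.40/√40) = -0.490
p-value = 0.6271

Since p-value > α = 0.05, we fail to reject H₀.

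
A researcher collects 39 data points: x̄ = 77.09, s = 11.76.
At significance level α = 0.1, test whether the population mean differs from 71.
One-sample t-test:
H₀: μ = 71
H₁: μ ≠ 71
df = n - 1 = 38
t = (x̄ - μ₀) / (s/√n) = (77.09 - 71) / (11.76/√39) = 3.234
p-value = 0.0025

Since p-value < α = 0.1, we reject H₀.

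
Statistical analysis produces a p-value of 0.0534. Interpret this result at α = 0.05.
Since p = 0.0534 > α = 0.05, fail to reject H₀.
There is insufficient evidence to reject the null hypothesis; the result is not statistically significant at the 0.05 level.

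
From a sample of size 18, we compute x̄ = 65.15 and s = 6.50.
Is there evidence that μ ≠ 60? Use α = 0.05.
One-sample t-test:
H₀: μ = 60
H₁: μ ≠ 60
df = n - 1 = 17
t = (x̄ - μ₀) / (s/√n) = (65.15 - 60) / (6.50/√18) = 3.361
p-value = 0.0037

Since p-value < α = 0.05, we reject H₀.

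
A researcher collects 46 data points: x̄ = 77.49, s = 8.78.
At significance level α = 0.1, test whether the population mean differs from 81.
One-sample t-test:
H₀: μ = 81
H₁: μ ≠ 81
df = n - 1 = 45
t = (x̄ - μ₀) / (s/√n) = (77.49 - 81) / (8.78/√46) = -2.711
p-value = 0.0095

Since p-value < α = 0.1, we reject H₀.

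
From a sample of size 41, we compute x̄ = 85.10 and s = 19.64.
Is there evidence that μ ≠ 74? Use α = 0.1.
One-sample t-test:
H₀: μ = 74
H₁: μ ≠ 74
df = n - 1 = 40
t = (x̄ - μ₀) / (s/√n) = (85.10 - 74) / (19.64/√41) = 3.619
p-value = 0.0008

Since p-value < α = 0.1, we reject H₀.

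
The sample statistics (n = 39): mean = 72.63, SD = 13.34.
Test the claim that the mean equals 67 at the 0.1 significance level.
One-sample t-test:
H₀: μ = 67
H₁: μ ≠ 67
df = n - 1 = 38
t = (x̄ - μ₀) / (s/√n) = (72.63 - 67) / (13.34/√39) = 2.636
p-value = 0.0121

Since p-value < α = 0.1, we reject H₀.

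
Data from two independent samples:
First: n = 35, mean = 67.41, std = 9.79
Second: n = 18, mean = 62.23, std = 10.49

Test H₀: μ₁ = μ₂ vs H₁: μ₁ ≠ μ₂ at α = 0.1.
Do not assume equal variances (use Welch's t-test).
Welch's two-sample t-test:
H₀: μ₁ = μ₂
H₁: μ₁ ≠ μ₂
s₁²/n₁ = 9.79²/35 = 2.7384,  s₂²/n₂ = 10.49²/18 = 6.1133
SE = √(s₁²/n₁ + s₂²/n₂) = √(2.7384 + 6.1133) = 2.9752
df (Welch-Satterthwaite) = (s₁²/n₁ + s₂²/n₂)² / [(s₁²/n₁)²/(n₁-1) + (s₂²/n₂)²/(n₂-1)] ≈ 32.39
t = (x̄₁ - x̄₂) / SE = (67.41 - 62.23) / 2.9752 = 5.18 / 2.9752 = 1.741
p-value = 0.0912

Since p-value < α = 0.1, we reject H₀.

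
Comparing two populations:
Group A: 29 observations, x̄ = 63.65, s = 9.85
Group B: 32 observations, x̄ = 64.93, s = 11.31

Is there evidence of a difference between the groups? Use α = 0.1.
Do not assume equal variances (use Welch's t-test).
Welch's two-sample t-test:
H₀: μ₁ = μ₂
H₁: μ₁ ≠ μ₂
s₁²/n₁ = 9.85²/29 = 3.3456,  s₂²/n₂ = 11.31²/32 = 3.9974
SE = √(s₁²/n₁ + s₂²/n₂) = √(3.3456 + 3.9974) = 2.7098
df (Welch-Satterthwaite) = (s₁²/n₁ + s₂²/n₂)² / [(s₁²/n₁)²/(n₁-1) + (s₂²/n₂)²/(n₂-1)] ≈ 58.92
t = (x̄₁ - x̄₂) / SE = (63.65 - 64.93) / 2.7098 = -1.28 / 2.7098 = -0.472
p-value = 0.6384

Since p-value > α = 0.1, we fail to reject H₀.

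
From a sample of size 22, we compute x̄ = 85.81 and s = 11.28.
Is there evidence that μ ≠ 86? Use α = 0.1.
One-sample t-test:
H₀: μ = 86
H₁: μ ≠ 86
df = n - 1 = 21
t = (x̄ - μ₀) / (s/√n) = (85.81 - 86) / (11.28/√22) = -0.079
p-value = 0.9378

Since p-value > α = 0.1, we fail to reject H₀.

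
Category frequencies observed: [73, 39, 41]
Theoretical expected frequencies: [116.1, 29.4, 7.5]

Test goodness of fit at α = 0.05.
Chi-square goodness of fit test:
H₀: observed counts match expected distribution
H₁: observed counts differ from expected distribution
df = k - 1 = 2
χ² = Σ(O - E)²/E
   = (73 - 116.1)²/116.1 + (39 - 29.4)²/29.4 + (41 - 7.5)²/7.5
   = 16.000 + 3.135 + 149.633
   = 168.77
p-value < 0.0001

Since p-value < α = 0.05, we reject H₀.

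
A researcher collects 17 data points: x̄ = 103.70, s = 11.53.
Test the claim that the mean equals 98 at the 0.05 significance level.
One-sample t-test:
H₀: μ = 98
H₁: μ ≠ 98
df = n - 1 = 16
t = (x̄ - μ₀) / (s/√n) = (103.70 - 98) / (11.53/√17) = 2.038
p-value = 0.0584

Since p-value > α = 0.05, we fail to reject H₀.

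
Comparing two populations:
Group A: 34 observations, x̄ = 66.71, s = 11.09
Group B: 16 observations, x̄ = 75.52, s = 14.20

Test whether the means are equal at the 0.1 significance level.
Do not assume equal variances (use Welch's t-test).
Welch's two-sample t-test:
H₀: μ₁ = μ₂
H₁: μ₁ ≠ μ₂
s₁²/n₁ = 11.09²/34 = 3.6173,  s₂²/n₂ = 14.20²/16 = 12.6025
SE = √(s₁²/n₁ + s₂²/n₂) = √(3.6173 + 12.6025) = 4.0274
df (Welch-Satterthwaite) = (s₁²/n₁ + s₂²/n₂)² / [(s₁²/n₁)²/(n₁-1) + (s₂²/n₂)²/(n₂-1)] ≈ 23.95
t = (x̄₁ - x̄₂) / SE = (66.71 - 75.52) / 4.0274 = -8.81 / 4.0274 = -2.188
p-value = 0.0387

Since p-value < α = 0.1, we reject H₀.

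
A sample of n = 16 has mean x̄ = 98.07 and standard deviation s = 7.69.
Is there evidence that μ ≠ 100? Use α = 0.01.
One-sample t-test:
H₀: μ = 100
H₁: μ ≠ 100
df = n - 1 = 15
t = (x̄ - μ₀) / (s/√n) = (98.07 - 100) / (7.69/√16) = -1.004
p-value = 0.3313

Since p-value > α = 0.01, we fail to reject H₀.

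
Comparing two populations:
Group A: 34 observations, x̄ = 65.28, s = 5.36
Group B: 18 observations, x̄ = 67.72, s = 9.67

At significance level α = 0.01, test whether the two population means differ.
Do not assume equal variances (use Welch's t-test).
Welch's two-sample t-test:
H₀: μ₁ = μ₂
H₁: μ₁ ≠ μ₂
s₁²/n₁ = 5.36²/34 = 0.8450,  s₂²/n₂ = 9.67²/18 = 5.1949
SE = √(s₁²/n₁ + s₂²/n₂) = √(0.8450 + 5.1949) = 2.4576
df (Welch-Satterthwaite) = (s₁²/n₁ + s₂²/n₂)² / [(s₁²/n₁)²/(n₁-1) + (s₂²/n₂)²/(n₂-1)] ≈ 22.67
t = (x̄₁ - x̄₂) / SE = (65.28 - 67.72) / 2.4576 = -2.44 / 2.4576 = -0.993
p-value = 0.3313

Since p-value > α = 0.01, we fail to reject H₀.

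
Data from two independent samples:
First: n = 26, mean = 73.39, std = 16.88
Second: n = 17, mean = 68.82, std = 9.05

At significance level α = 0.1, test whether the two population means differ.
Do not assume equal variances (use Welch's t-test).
Welch's two-sample t-test:
H₀: μ₁ = μ₂
H₁: μ₁ ≠ μ₂
s₁²/n₁ = 16.88²/26 = 10.9590,  s₂²/n₂ = 9.05²/17 = 4.8178
SE = √(s₁²/n₁ + s₂²/n₂) = √(10.9590 + 4.8178) = 3.9720
df (Welch-Satterthwaite) = (s₁²/n₁ + s₂²/n₂)² / [(s₁²/n₁)²/(n₁-1) + (s₂²/n₂)²/(n₂-1)] ≈ 39.80
t = (x̄₁ - x̄₂) / SE = (73.39 - 68.82) / 3.9720 = 4.57 / 3.9720 = 1.151
p-value = 0.2568

Since p-value > α = 0.1, we fail to reject H₀.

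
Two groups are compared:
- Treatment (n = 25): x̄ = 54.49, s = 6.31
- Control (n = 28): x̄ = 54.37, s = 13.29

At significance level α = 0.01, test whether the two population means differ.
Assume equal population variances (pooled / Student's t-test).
Student's two-sample t-test (equal variances):
H₀: μ₁ = μ₂
H₁: μ₁ ≠ μ₂
df = n₁ + n₂ - 2 = 51
Pooled variance s_p² = [(n₁-1)s₁² + (n₂-1)s₂²] / (n₁ + n₂ - 2) = [(24)(6.31²) + (27)(13.29²)] / 51 = 112.2439
SE = √(s_p²(1/n₁ + 1/n₂)) = √(112.2439 × (1/25 + 1/28)) = 2.9152
t = (x̄₁ - x̄₂) / SE = (54.49 - 54.37) / 2.9152 = 0.12 / 2.9152 = 0.041
p-value = 0.9673

Since p-value > α = 0.01, we fail to reject H₀.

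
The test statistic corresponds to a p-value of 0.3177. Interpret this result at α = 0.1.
Since p = 0.3177 > α = 0.1, fail to reject H₀.
There is insufficient evidence to reject the null hypothesis; the result is not statistically significant at the 0.1 level.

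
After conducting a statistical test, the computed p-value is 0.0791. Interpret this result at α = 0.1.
Since p = 0.0791 < α = 0.1, reject H₀.
There is sufficient evidence to reject the null hypothesis; the result is statistically significant at the 0.1 level.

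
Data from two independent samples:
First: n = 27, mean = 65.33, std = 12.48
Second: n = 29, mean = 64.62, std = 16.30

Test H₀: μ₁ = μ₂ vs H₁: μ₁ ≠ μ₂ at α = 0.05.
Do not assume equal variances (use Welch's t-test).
Welch's two-sample t-test:
H₀: μ₁ = μ₂
H₁: μ₁ ≠ μ₂
s₁²/n₁ = 12.48²/27 = 5.7685,  s₂²/n₂ = 16.30²/29 = 9.1617
SE = √(s₁²/n₁ + s₂²/n₂) = √(5.7685 + 9.1617) = 3.8640
df (Welch-Satterthwaite) = (s₁²/n₁ + s₂²/n₂)² / [(s₁²/n₁)²/(n₁-1) + (s₂²/n₂)²/(n₂-1)] ≈ 52.11
t = (x̄₁ - x̄₂) / SE = (65.33 - 64.62) / 3.8640 = 0.71 / 3.8640 = 0.184
p-value = 0.8549

Since p-value > α = 0.05, we fail to reject H₀.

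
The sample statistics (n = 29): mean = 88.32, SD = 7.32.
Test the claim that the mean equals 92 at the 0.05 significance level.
One-sample t-test:
H₀: μ = 92
H₁: μ ≠ 92
df = n - 1 = 28
t = (x̄ - μ₀) / (s/√n) = (88.32 - 92) / (7.32/√29) = -2.707
p-value = 0.0114

Since p-value < α = 0.05, we reject H₀.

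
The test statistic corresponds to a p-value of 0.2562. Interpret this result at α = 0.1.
Since p = 0.2562 > α = 0.1, fail to reject H₀.
There is insufficient evidence to reject the null hypothesis; the result is not statistically significant at the 0.1 level.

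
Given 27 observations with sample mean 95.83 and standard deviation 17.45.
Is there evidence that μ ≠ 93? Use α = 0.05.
One-sample t-test:
H₀: μ = 93
H₁: μ ≠ 93
df = n - 1 = 26
t = (x̄ - μ₀) / (s/√n) = (95.83 - 93) / (17.45/√27) = 0.843
p-value = 0.4071

Since p-value > α = 0.05, we fail to reject H₀.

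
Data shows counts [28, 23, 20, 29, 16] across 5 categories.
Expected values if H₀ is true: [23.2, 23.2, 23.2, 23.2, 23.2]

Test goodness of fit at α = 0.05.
Chi-square goodness of fit test:
H₀: observed counts match expected distribution
H₁: observed counts differ from expected distribution
df = k - 1 = 4
χ² = Σ(O - E)²/E
   = (28 - 23.2)²/23.2 + (23 - 23.2)²/23.2 + (20 - 23.2)²/23.2 + (29 - 23.2)²/23.2 + (16 - 23.2)²/23.2
   = 0.993 + 0.002 + 0.441 + 1.450 + 2.234
   = 5.12
p-value = 0.2751

Since p-value > α = 0.05, we fail to reject H₀.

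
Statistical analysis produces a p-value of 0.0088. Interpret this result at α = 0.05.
Since p = 0.0088 < α = 0.05, reject H₀.
There is sufficient evidence to reject the null hypothesis; the result is statistically significant at the 0.05 level.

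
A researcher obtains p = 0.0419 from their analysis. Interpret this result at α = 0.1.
Since p = 0.0419 < α = 0.1, reject H₀.
There is sufficient evidence to reject the null hypothesis; the result is statistically significant at the 0.1 level.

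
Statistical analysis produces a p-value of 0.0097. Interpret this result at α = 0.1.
Since p = 0.0097 < α = 0.1, reject H₀.
There is sufficient evidence to reject the null hypothesis; the result is statistically significant at the 0.1 level.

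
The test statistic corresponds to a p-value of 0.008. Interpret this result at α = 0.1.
Since p = 0.008 < α = 0.1, reject H₀.
There is sufficient evidence to reject the null hypothesis; the result is statistically significant at the 0.1 level.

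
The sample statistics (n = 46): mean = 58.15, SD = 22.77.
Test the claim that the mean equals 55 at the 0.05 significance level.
One-sample t-test:
H₀: μ = 55
H₁: μ ≠ 55
df = n - 1 = 45
t = (x̄ - μ₀) / (s/√n) = (58.15 - 55) / (22.77/√46) = 0.938
p-value = 0.3531

Since p-value > α = 0.05, we fail to reject H₀.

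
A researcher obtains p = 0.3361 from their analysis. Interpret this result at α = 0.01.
Since p = 0.3361 > α = 0.01, fail to reject H₀.
There is insufficient evidence to reject the null hypothesis; the result is not statistically significant at the 0.01 level.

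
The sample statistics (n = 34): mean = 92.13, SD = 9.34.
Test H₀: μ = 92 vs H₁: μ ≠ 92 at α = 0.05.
One-sample t-test:
H₀: μ = 92
H₁: μ ≠ 92
df = n - 1 = 33
t = (x̄ - μ₀) / (s/√n) = (92.13 - 92) / (9.34/√34) = 0.081
p-value = 0.9358

Since p-value > α = 0.05, we fail to reject H₀.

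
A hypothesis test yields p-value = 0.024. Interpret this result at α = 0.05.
Since p = 0.024 < α = 0.05, reject H₀.
There is sufficient evidence to reject the null hypothesis; the result is statistically significant at the 0.05 level.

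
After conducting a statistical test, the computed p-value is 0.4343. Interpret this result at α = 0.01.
Since p = 0.4343 > α = 0.01, fail to reject H₀.
There is insufficient evidence to reject the null hypothesis; the result is not statistically significant at the 0.01 level.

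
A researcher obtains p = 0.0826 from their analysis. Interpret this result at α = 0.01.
Since p = 0.0826 > α = 0.01, fail to reject H₀.
There is insufficient evidence to reject the null hypothesis; the result is not statistically significant at the 0.01 level.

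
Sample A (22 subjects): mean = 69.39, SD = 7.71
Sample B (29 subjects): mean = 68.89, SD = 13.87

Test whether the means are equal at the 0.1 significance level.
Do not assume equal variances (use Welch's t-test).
Welch's two-sample t-test:
H₀: μ₁ = μ₂
H₁: μ₁ ≠ μ₂
s₁²/n₁ = 7.71²/22 = 2.7020,  s₂²/n₂ = 13.87²/29 = 6.6337
SE = √(s₁²/n₁ + s₂²/n₂) = √(2.7020 + 6.6337) = 3.0554
df (Welch-Satterthwaite) = (s₁²/n₁ + s₂²/n₂)² / [(s₁²/n₁)²/(n₁-1) + (s₂²/n₂)²/(n₂-1)] ≈ 45.41
t = (x̄₁ - x̄₂) / SE = (69.39 - 68.89) / 3.0554 = 0.50 / 3.0554 = 0.164
p-value = 0.8707

Since p-value > α = 0.1, we fail to reject H₀.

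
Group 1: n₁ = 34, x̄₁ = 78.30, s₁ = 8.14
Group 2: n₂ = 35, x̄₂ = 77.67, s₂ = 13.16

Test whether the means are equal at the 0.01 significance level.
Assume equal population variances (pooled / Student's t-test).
Student's two-sample t-test (equal variances):
H₀: μ₁ = μ₂
H₁: μ₁ ≠ μ₂
df = n₁ + n₂ - 2 = 67
Pooled variance s_p² = [(n₁-1)s₁² + (n₂-1)s₂²] / (n₁ + n₂ - 2) = [(33)(8.14²) + (34)(13.16²)] / 67 = 120.5206
SE = √(s_p²(1/n₁ + 1/n₂)) = √(120.5206 × (1/34 + 1/35)) = 2.6435
t = (x̄₁ - x̄₂) / SE = (78.30 - 77.67) / 2.6435 = 0.63 / 2.6435 = 0.238
p-value = 0.8124

Since p-value > α = 0.01, we fail to reject H₀.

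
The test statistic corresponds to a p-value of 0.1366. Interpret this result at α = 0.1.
Since p = 0.1366 > α = 0.1, fail to reject H₀.
There is insufficient evidence to reject the null hypothesis; the result is not statistically significant at the 0.1 level.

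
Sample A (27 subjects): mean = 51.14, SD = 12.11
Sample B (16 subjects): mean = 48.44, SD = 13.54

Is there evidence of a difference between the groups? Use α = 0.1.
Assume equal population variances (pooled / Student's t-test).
Student's two-sample t-test (equal variances):
H₀: μ₁ = μ₂
H₁: μ₁ ≠ μ₂
df = n₁ + n₂ - 2 = 41
Pooled variance s_p² = [(n₁-1)s₁² + (n₂-1)s₂²] / (n₁ + n₂ - 2) = [(26)(12.11²) + (15)(13.54²)] / 41 = 160.0714
SE = √(s_p²(1/n₁ + 1/n₂)) = √(160.0714 × (1/27 + 1/16)) = 3.9916
t = (x̄₁ - x̄₂) / SE = (51.14 - 48.44) / 3.9916 = 2.70 / 3.9916 = 0.676
p-value = 0.5026

Since p-value > α = 0.1, we fail to reject H₀.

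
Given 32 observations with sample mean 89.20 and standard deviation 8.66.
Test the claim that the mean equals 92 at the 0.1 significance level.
One-sample t-test:
H₀: μ = 92
H₁: μ ≠ 92
df = n - 1 = 31
t = (x̄ - μ₀) / (s/√n) = (89.20 - 92) / (8.66/√32) = -1.829
p-value = 0.0770

Since p-value < α = 0.1, we reject H₀.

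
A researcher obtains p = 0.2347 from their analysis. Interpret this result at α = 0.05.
Since p = 0.2347 > α = 0.05, fail to reject H₀.
There is insufficient evidence to reject the null hypothesis; the result is not statistically significant at the 0.05 level.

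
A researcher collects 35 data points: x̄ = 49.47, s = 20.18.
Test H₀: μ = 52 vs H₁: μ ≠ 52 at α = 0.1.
One-sample t-test:
H₀: μ = 52
H₁: μ ≠ 52
df = n - 1 = 34
t = (x̄ - μ₀) / (s/√n) = (49.47 - 52) / (20.18/√35) = -0.742
p-value = 0.4634

Since p-value > α = 0.1, we fail to reject H₀.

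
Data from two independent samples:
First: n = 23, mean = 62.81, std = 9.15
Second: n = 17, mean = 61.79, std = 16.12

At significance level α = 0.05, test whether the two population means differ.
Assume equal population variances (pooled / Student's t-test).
Student's two-sample t-test (equal variances):
H₀: μ₁ = μ₂
H₁: μ₁ ≠ μ₂
df = n₁ + n₂ - 2 = 38
Pooled variance s_p² = [(n₁-1)s₁² + (n₂-1)s₂²] / (n₁ + n₂ - 2) = [(22)(9.15²) + (16)(16.12²)] / 38 = 157.8833
SE = √(s_p²(1/n₁ + 1/n₂)) = √(157.8833 × (1/23 + 1/17)) = 4.0189
t = (x̄₁ - x̄₂) / SE = (62.81 - 61.79) / 4.0189 = 1.02 / 4.0189 = 0.254
p-value = 0.8010

Since p-value > α = 0.05, we fail to reject H₀.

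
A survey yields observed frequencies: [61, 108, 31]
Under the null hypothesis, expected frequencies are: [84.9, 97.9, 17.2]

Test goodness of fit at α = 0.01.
Chi-square goodness of fit test:
H₀: observed counts match expected distribution
H₁: observed counts differ from expected distribution
df = k - 1 = 2
χ² = Σ(O - E)²/E
   = (61 - 84.9)²/84.9 + (108 - 97.9)²/97.9 + (31 - 17.2)²/17.2
   = 6.728 + 1.042 + 11.072
   = 18.84
p-value = 0.0001

Since p-value < α = 0.01, we reject H₀.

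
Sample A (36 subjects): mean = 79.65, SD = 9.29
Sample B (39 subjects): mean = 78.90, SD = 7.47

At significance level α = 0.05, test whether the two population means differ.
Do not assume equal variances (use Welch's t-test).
Welch's two-sample t-test:
H₀: μ₁ = μ₂
H₁: μ₁ ≠ μ₂
s₁²/n₁ = 9.29²/36 = 2.3973,  s₂²/n₂ = 7.47²/39 = 1.4308
SE = √(s₁²/n₁ + s₂²/n₂) = √(2.3973 + 1.4308) = 1.9566
df (Welch-Satterthwaite) = (s₁²/n₁ + s₂²/n₂)² / [(s₁²/n₁)²/(n₁-1) + (s₂²/n₂)²/(n₂-1)] ≈ 67.20
t = (x̄₁ - x̄₂) / SE = (79.65 - 78.90) / 1.9566 = 0.75 / 1.9566 = 0.383
p-value = 0.7027

Since p-value > α = 0.05, we fail to reject H₀.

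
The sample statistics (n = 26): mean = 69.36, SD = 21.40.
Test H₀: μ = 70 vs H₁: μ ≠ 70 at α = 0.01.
One-sample t-test:
H₀: μ = 70
H₁: μ ≠ 70
df = n - 1 = 25
t = (x̄ - μ₀) / (s/√n) = (69.36 - 70) / (21.40/√26) = -0.152
p-value = 0.8800

Since p-value > α = 0.01, we fail to reject H₀.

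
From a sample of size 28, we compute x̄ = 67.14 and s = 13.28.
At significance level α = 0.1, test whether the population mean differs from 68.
One-sample t-test:
H₀: μ = 68
H₁: μ ≠ 68
df = n - 1 = 27
t = (x̄ - μ₀) / (s/√n) = (67.14 - 68) / (13.28/√28) = -0.343
p-value = 0.7345

Since p-value > α = 0.1, we fail to reject H₀.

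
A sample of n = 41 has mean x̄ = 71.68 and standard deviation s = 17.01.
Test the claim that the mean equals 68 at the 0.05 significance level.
One-sample t-test:
H₀: μ = 68
H₁: μ ≠ 68
df = n - 1 = 40
t = (x̄ - μ₀) / (s/√n) = (71.68 - 68) / (17.01/√41) = 1.385
p-value = 0.1736

Since p-value > α = 0.05, we fail to reject H₀.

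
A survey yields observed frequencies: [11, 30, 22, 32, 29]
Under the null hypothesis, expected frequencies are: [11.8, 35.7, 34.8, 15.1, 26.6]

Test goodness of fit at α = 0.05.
Chi-square goodness of fit test:
H₀: observed counts match expected distribution
H₁: observed counts differ from expected distribution
df = k - 1 = 4
χ² = Σ(O - E)²/E
   = (11 - 11.8)²/11.8 + (30 - 35.7)²/35.7 + (22 - 34.8)²/34.8 + (32 - 15.1)²/15.1 + (29 - 26.6)²/26.6
   = 0.054 + 0.910 + 4.708 + 18.915 + 0.217
   = 24.80
p-value = 0.0001

Since p-value < α = 0.05, we reject H₀.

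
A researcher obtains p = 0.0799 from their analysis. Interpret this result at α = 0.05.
Since p = 0.0799 > α = 0.05, fail to reject H₀.
There is insufficient evidence to reject the null hypothesis; the result is not statistically significant at the 0.05 level.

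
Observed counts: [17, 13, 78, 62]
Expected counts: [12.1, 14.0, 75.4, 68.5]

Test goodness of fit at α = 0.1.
Chi-square goodness of fit test:
H₀: observed counts match expected distribution
H₁: observed counts differ from expected distribution
df = k - 1 = 3
χ² = Σ(O - E)²/E
   = (17 - 12.1)²/12.1 + (13 - 14.0)²/14.0 + (78 - 75.4)²/75.4 + (62 - 68.5)²/68.5
   = 1.984 + 0.071 + 0.090 + 0.617
   = 2.76
p-value = 0.4298

Since p-value > α = 0.1, we fail to reject H₀.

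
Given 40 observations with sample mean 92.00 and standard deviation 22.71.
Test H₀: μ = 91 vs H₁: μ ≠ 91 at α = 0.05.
One-sample t-test:
H₀: μ = 91
H₁: μ ≠ 91
df = n - 1 = 39
t = (x̄ - μ₀) / (s/√n) = (92.00 - 91) / (22.71/√40) = 0.278
p-value = 0.7821

Since p-value > α = 0.05, we fail to reject H₀.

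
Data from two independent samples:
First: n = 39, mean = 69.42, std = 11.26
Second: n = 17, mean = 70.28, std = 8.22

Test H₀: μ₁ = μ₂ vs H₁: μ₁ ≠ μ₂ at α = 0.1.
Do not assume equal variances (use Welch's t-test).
Welch's two-sample t-test:
H₀: μ₁ = μ₂
H₁: μ₁ ≠ μ₂
s₁²/n₁ = 11.26²/39 = 3.2510,  s₂²/n₂ = 8.22²/17 = 3.9746
SE = √(s₁²/n₁ + s₂²/n₂) = √(3.2510 + 3.9746) = 2.6880
df (Welch-Satterthwaite) = (s₁²/n₁ + s₂²/n₂)² / [(s₁²/n₁)²/(n₁-1) + (s₂²/n₂)²/(n₂-1)] ≈ 41.26
t = (x̄₁ - x̄₂) / SE = (69.42 - 70.28) / 2.6880 = -0.86 / 2.6880 = -0.320
p-value = 0.7506

Since p-value > α = 0.1, we fail to reject H₀.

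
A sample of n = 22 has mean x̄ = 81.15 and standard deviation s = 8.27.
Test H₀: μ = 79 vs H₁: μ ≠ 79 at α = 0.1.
One-sample t-test:
H₀: μ = 79
H₁: μ ≠ 79
df = n - 1 = 21
t = (x̄ - μ₀) / (s/√n) = (81.15 - 79) / (8.27/√22) = 1.219
p-value = 0.2362

Since p-value > α = 0.1, we fail to reject H₀.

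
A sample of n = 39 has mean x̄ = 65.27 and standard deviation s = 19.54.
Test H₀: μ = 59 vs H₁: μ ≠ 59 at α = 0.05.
One-sample t-test:
H₀: μ = 59
H₁: μ ≠ 59
df = n - 1 = 38
t = (x̄ - μ₀) / (s/√n) = (65.27 - 59) / (19.54/√39) = 2.004
p-value = 0.0522

Since p-value > α = 0.05, we fail to reject H₀.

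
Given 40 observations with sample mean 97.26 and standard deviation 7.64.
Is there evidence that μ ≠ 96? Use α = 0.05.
One-sample t-test:
H₀: μ = 96
H₁: μ ≠ 96
df = n - 1 = 39
t = (x̄ - μ₀) / (s/√n) = (97.26 - 96) / (7.64/√40) = 1.043
p-value = 0.3033

Since p-value > α = 0.05, we fail to reject H₀.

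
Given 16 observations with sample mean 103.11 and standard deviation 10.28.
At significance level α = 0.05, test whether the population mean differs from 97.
One-sample t-test:
H₀: μ = 97
H₁: μ ≠ 97
df = n - 1 = 15
t = (x̄ - μ₀) / (s/√n) = (103.11 - 97) / (10.28/√16) = 2.377
p-value = 0.0312

Since p-value < α = 0.05, we reject H₀.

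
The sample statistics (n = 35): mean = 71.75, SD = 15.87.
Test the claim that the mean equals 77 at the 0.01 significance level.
One-sample t-test:
H₀: μ = 77
H₁: μ ≠ 77
df = n - 1 = 34
t = (x̄ - μ₀) / (s/√n) = (71.75 - 77) / (15.87/√35) = -1.957
p-value = 0.0586

Since p-value > α = 0.01, we fail to reject H₀.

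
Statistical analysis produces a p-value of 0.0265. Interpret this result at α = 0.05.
Since p = 0.0265 < α = 0.05, reject H₀.
There is sufficient evidence to reject the null hypothesis; the result is statistically significant at the 0.05 level.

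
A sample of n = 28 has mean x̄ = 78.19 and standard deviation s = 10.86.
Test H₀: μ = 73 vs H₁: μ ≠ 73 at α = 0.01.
One-sample t-test:
H₀: μ = 73
H₁: μ ≠ 73
df = n - 1 = 27
t = (x̄ - μ₀) / (s/√n) = (78.19 - 73) / (10.86/√28) = 2.529
p-value = 0.0176

Since p-value > α = 0.01, we fail to reject H₀.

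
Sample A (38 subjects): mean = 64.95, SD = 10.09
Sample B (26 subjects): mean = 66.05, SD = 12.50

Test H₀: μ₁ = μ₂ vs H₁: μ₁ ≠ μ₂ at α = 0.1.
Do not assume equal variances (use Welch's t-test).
Welch's two-sample t-test:
H₀: μ₁ = μ₂
H₁: μ₁ ≠ μ₂
s₁²/n₁ = 10.09²/38 = 2.6792,  s₂²/n₂ = 12.50²/26 = 6.0096
SE = √(s₁²/n₁ + s₂²/n₂) = √(2.6792 + 6.0096) = 2.9477
df (Welch-Satterthwaite) = (s₁²/n₁ + s₂²/n₂)² / [(s₁²/n₁)²/(n₁-1) + (s₂²/n₂)²/(n₂-1)] ≈ 46.07
t = (x̄₁ - x̄₂) / SE = (64.95 - 66.05) / 2.9477 = -1.10 / 2.9477 = -0.373
p-value = 0.7107

Since p-value > α = 0.1, we fail to reject H₀.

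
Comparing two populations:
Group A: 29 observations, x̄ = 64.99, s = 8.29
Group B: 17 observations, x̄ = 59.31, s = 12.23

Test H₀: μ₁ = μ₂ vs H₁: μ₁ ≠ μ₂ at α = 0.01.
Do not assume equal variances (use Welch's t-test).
Welch's two-sample t-test:
H₀: μ₁ = μ₂
H₁: μ₁ ≠ μ₂
s₁²/n₁ = 8.29²/29 = 2.3698,  s₂²/n₂ = 12.23²/17 = 8.7984
SE = √(s₁²/n₁ + s₂²/n₂) = √(2.3698 + 8.7984) = 3.3419
df (Welch-Satterthwaite) = (s₁²/n₁ + s₂²/n₂)² / [(s₁²/n₁)²/(n₁-1) + (s₂²/n₂)²/(n₂-1)] ≈ 24.75
t = (x̄₁ - x̄₂) / SE = (64.99 - 59.31) / 3.3419 = 5.68 / 3.3419 = 1.700
p-value = 0.1017

Since p-value > α = 0.01, we fail to reject H₀.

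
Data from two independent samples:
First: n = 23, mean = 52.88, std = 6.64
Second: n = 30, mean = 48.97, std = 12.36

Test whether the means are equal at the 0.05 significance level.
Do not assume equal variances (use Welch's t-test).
Welch's two-sample t-test:
H₀: μ₁ = μ₂
H₁: μ₁ ≠ μ₂
s₁²/n₁ = 6.64²/23 = 1.9169,  s₂²/n₂ = 12.36²/30 = 5.0923
SE = √(s₁²/n₁ + s₂²/n₂) = √(1.9169 + 5.0923) = 2.6475
df (Welch-Satterthwaite) = (s₁²/n₁ + s₂²/n₂)² / [(s₁²/n₁)²/(n₁-1) + (s₂²/n₂)²/(n₂-1)] ≈ 46.30
t = (x̄₁ - x̄₂) / SE = (52.88 - 48.97) / 2.6475 = 3.91 / 2.6475 = 1.477
p-value = 0.1465

Since p-value > α = 0.05, we fail to reject H₀.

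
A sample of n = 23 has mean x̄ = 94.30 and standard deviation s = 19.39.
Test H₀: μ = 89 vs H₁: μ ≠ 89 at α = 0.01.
One-sample t-test:
H₀: μ = 89
H₁: μ ≠ 89
df = n - 1 = 22
t = (x̄ - μ₀) / (s/√n) = (94.30 - 89) / (19.39/√23) = 1.311
p-value = 0.2034

Since p-value > α = 0.01, we fail to reject H₀.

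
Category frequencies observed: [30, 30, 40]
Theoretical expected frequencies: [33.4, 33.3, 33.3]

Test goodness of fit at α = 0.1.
Chi-square goodness of fit test:
H₀: observed counts match expected distribution
H₁: observed counts differ from expected distribution
df = k - 1 = 2
χ² = Σ(O - E)²/E
   = (30 - 33.4)²/33.4 + (30 - 33.3)²/33.3 + (40 - 33.3)²/33.3
   = 0.346 + 0.327 + 1.348
   = 2.02
p-value = 0.3640

Since p-value > α = 0.1, we fail to reject H₀.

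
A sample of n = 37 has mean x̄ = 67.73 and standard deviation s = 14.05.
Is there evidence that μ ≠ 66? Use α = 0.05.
One-sample t-test:
H₀: μ = 66
H₁: μ ≠ 66
df = n - 1 = 36
t = (x̄ - μ₀) / (s/√n) = (67.73 - 66) / (14.05/√37) = 0.749
p-value = 0.4587

Since p-value > α = 0.05, we fail to reject H₀.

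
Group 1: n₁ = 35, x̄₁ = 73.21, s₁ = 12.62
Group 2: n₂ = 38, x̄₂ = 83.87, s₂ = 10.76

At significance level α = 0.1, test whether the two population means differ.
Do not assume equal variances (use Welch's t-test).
Welch's two-sample t-test:
H₀: μ₁ = μ₂
H₁: μ₁ ≠ μ₂
s₁²/n₁ = 12.62²/35 = 4.5504,  s₂²/n₂ = 10.76²/38 = 3.0468
SE = √(s₁²/n₁ + s₂²/n₂) = √(4.5504 + 3.0468) = 2.7563
df (Welch-Satterthwaite) = (s₁²/n₁ + s₂²/n₂)² / [(s₁²/n₁)²/(n₁-1) + (s₂²/n₂)²/(n₂-1)] ≈ 67.12
t = (x̄₁ - x̄₂) / SE = (73.21 - 83.87) / 2.7563 = -10.66 / 2.7563 = -3.868
p-value = 0.0003

Since p-value < α = 0.1, we reject H₀.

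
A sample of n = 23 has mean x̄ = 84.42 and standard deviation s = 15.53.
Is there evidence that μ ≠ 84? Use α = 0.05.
One-sample t-test:
H₀: μ = 84
H₁: μ ≠ 84
df = n - 1 = 22
t = (x̄ - μ₀) / (s/√n) = (84.42 - 84) / (15.53/√23) = 0.130
p-value = 0.8980

Since p-value > α = 0.05, we fail to reject H₀.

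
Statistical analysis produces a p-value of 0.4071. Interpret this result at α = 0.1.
Since p = 0.4071 > α = 0.1, fail to reject H₀.
There is insufficient evidence to reject the null hypothesis; the result is not statistically significant at the 0.1 level.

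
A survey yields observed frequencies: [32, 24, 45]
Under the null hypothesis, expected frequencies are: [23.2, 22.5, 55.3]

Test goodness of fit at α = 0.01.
Chi-square goodness of fit test:
H₀: observed counts match expected distribution
H₁: observed counts differ from expected distribution
df = k - 1 = 2
χ² = Σ(O - E)²/E
   = (32 - 23.2)²/23.2 + (24 - 22.5)²/22.5 + (45 - 55.3)²/55.3
   = 3.338 + 0.100 + 1.918
   = 5.36
p-value = 0.0687

Since p-value > α = 0.01, we fail to reject H₀.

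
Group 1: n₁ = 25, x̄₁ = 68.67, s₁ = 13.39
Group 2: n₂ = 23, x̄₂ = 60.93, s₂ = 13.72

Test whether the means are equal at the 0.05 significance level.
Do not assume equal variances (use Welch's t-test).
Welch's two-sample t-test:
H₀: μ₁ = μ₂
H₁: μ₁ ≠ μ₂
s₁²/n₁ = 13.39²/25 = 7.1717,  s₂²/n₂ = 13.72²/23 = 8.1843
SE = √(s₁²/n₁ + s₂²/n₂) = √(7.1717 + 8.1843) = 3.9187
df (Welch-Satterthwaite) = (s₁²/n₁ + s₂²/n₂)² / [(s₁²/n₁)²/(n₁-1) + (s₂²/n₂)²/(n₂-1)] ≈ 45.45
t = (x̄₁ - x̄₂) / SE = (68.67 - 60.93) / 3.9187 = 7.74 / 3.9187 = 1.975
p-value = 0.0543

Since p-value > α = 0.05, we fail to reject H₀.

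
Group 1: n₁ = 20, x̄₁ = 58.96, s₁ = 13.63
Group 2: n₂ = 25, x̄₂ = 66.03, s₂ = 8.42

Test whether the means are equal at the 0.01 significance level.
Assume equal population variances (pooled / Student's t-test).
Student's two-sample t-test (equal variances):
H₀: μ₁ = μ₂
H₁: μ₁ ≠ μ₂
df = n₁ + n₂ - 2 = 43
Pooled variance s_p² = [(n₁-1)s₁² + (n₂-1)s₂²] / (n₁ + n₂ - 2) = [(19)(13.63²) + (24)(8.42²)] / 43 = 121.6576
SE = √(s_p²(1/n₁ + 1/n₂)) = √(121.6576 × (1/20 + 1/25)) = 3.3090
t = (x̄₁ - x̄₂) / SE = (58.96 - 66.03) / 3.3090 = -7.07 / 3.3090 = -2.137
p-value = 0.0384

Since p-value > α = 0.01, we fail to reject H₀.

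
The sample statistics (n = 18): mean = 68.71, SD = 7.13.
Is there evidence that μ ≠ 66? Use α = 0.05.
One-sample t-test:
H₀: μ = 66
H₁: μ ≠ 66
df = n - 1 = 17
t = (x̄ - μ₀) / (s/√n) = (68.71 - 66) / (7.13/√18) = 1.613
p-value = 0.1252

Since p-value > α = 0.05, we fail to reject H₀.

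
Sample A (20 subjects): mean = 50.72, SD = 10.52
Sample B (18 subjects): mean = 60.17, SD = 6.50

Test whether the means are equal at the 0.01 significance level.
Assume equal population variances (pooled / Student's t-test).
Student's two-sample t-test (equal variances):
H₀: μ₁ = μ₂
H₁: μ₁ ≠ μ₂
df = n₁ + n₂ - 2 = 36
Pooled variance s_p² = [(n₁-1)s₁² + (n₂-1)s₂²] / (n₁ + n₂ - 2) = [(19)(10.52²) + (17)(6.50²)] / 36 = 78.3608
SE = √(s_p²(1/n₁ + 1/n₂)) = √(78.3608 × (1/20 + 1/18)) = 2.8760
t = (x̄₁ - x̄₂) / SE = (50.72 - 60.17) / 2.8760 = -9.45 / 2.8760 = -3.286
p-value = 0.0023

Since p-value < α = 0.01, we reject H₀.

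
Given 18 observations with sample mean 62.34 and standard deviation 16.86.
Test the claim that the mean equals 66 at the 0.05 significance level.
One-sample t-test:
H₀: μ = 66
H₁: μ ≠ 66
df = n - 1 = 17
t = (x̄ - μ₀) / (s/√n) = (62.34 - 66) / (16.86/√18) = -0.921
p-value = 0.3699

Since p-value > α = 0.05, we fail to reject H₀.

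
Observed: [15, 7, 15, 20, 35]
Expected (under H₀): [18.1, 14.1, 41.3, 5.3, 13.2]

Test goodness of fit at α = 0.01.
Chi-square goodness of fit test:
H₀: observed counts match expected distribution
H₁: observed counts differ from expected distribution
df = k - 1 = 4
χ² = Σ(O - E)²/E
   = (15 - 18.1)²/18.1 + (7 - 14.1)²/14.1 + (15 - 41.3)²/41.3 + (20 - 5.3)²/5.3 + (35 - 13.2)²/13.2
   = 0.531 + 3.575 + 16.748 + 40.772 + 36.003
   = 97.63
p-value < 0.0001

Since p-value < α = 0.01, we reject H₀.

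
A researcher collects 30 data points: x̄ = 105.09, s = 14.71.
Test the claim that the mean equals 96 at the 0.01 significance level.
One-sample t-test:
H₀: μ = 96
H₁: μ ≠ 96
df = n - 1 = 29
t = (x̄ - μ₀) / (s/√n) = (105.09 - 96) / (14.71/√30) = 3.385
p-value = 0.0021

Since p-value < α = 0.01, we reject H₀.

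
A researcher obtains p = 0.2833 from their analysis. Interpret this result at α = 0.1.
Since p = 0.2833 > α = 0.1, fail to reject H₀.
There is insufficient evidence to reject the null hypothesis; the result is not statistically significant at the 0.1 level.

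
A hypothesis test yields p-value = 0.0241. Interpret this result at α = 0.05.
Since p = 0.0241 < α = 0.05, reject H₀.
There is sufficient evidence to reject the null hypothesis; the result is statistically significant at the 0.05 level.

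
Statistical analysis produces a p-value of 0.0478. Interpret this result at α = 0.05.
Since p = 0.0478 < α = 0.05, reject H₀.
There is sufficient evidence to reject the null hypothesis; the result is statistically significant at the 0.05 level.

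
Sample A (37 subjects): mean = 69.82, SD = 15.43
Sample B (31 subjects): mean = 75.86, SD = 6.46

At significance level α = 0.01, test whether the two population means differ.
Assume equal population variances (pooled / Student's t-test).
Student's two-sample t-test (equal variances):
H₀: μ₁ = μ₂
H₁: μ₁ ≠ μ₂
df = n₁ + n₂ - 2 = 66
Pooled variance s_p² = [(n₁-1)s₁² + (n₂-1)s₂²] / (n₁ + n₂ - 2) = [(36)(15.43²) + (30)(6.46²)] / 66 = 148.8334
SE = √(s_p²(1/n₁ + 1/n₂)) = √(148.8334 × (1/37 + 1/31)) = 2.9705
t = (x̄₁ - x̄₂) / SE = (69.82 - 75.86) / 2.9705 = -6.04 / 2.9705 = -2.033
p-value = 0.0460

Since p-value > α = 0.01, we fail to reject H₀.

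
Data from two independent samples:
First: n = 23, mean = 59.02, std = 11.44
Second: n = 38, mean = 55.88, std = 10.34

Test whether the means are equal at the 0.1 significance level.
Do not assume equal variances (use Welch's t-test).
Welch's two-sample t-test:
H₀: μ₁ = μ₂
H₁: μ₁ ≠ μ₂
s₁²/n₁ = 11.44²/23 = 5.6902,  s₂²/n₂ = 10.34²/38 = 2.8136
SE = √(s₁²/n₁ + s₂²/n₂) = √(5.6902 + 2.8136) = 2.9161
df (Welch-Satterthwaite) = (s₁²/n₁ + s₂²/n₂)² / [(s₁²/n₁)²/(n₁-1) + (s₂²/n₂)²/(n₂-1)] ≈ 42.90
t = (x̄₁ - x̄₂) / SE = (59.02 - 55.88) / 2.9161 = 3.14 / 2.9161 = 1.077
p-value = 0.2876

Since p-value > α = 0.1, we fail to reject H₀.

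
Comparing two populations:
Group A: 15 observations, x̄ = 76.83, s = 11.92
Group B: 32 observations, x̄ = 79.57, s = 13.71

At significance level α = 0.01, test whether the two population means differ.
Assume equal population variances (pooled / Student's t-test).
Student's two-sample t-test (equal variances):
H₀: μ₁ = μ₂
H₁: μ₁ ≠ μ₂
df = n₁ + n₂ - 2 = 45
Pooled variance s_p² = [(n₁-1)s₁² + (n₂-1)s₂²] / (n₁ + n₂ - 2) = [(14)(11.92²) + (31)(13.71²)] / 45 = 173.6910
SE = √(s_p²(1/n₁ + 1/n₂)) = √(173.6910 × (1/15 + 1/32)) = 4.1240
t = (x̄₁ - x̄₂) / SE = (76.83 - 79.57) / 4.1240 = -2.74 / 4.1240 = -0.664
p-value = 0.5098

Since p-value > α = 0.01, we fail to reject H₀.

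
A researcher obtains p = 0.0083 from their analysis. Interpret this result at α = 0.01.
Since p = 0.0083 < α = 0.01, reject H₀.
There is sufficient evidence to reject the null hypothesis; the result is statistically significant at the 0.01 level.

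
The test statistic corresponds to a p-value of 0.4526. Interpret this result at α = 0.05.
Since p = 0.4526 > α = 0.05, fail to reject H₀.
There is insufficient evidence to reject the null hypothesis; the result is not statistically significant at the 0.05 level.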